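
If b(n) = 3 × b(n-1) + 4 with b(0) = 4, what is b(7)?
Computing step by step:
b(0) = 4
b(1) = 3 × 4 + 4 = 16
b(2) = 3 × 16 + 4 = 52
b(3) = 3 × 52 + 4 = 160
b(4) = 3 × 160 + 4 = 484
b(5) = 3 × 484 + 4 = 1456
b(6) = 3 × 1456 + 4 = 4372
b(7) = 3 × 4372 + 4 = 13120

13120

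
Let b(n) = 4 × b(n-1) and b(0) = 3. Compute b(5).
Computing step by step:
b(0) = 3
b(1) = 4 × 3 = 12
b(2) = 4 × 12 = 48
b(3) = 4 × 48 = 192
b(4) = 4 × 192 = 768
b(5) = 4 × 768 = 3072

3072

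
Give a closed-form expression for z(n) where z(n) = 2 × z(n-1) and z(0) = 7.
Recurrence: z(n) = 2 × z(n-1), initial: z(0) = 7.
Each term is 2 times the previous, so this is geometric with ratio 2. After n steps: z(n) = z(0)·2ⁿ = 7·2ⁿ.

z(n) = 7·2ⁿ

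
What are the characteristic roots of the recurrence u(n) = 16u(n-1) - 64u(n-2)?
Substitute u(n) = rⁿ and divide through by rⁿ⁻²: r² - 16r + 64 = 0
Factor: (r - 8)² = 0, so r = 8 (double root).
General solution: u(n) = (A + Bn)·8ⁿ

Characteristic: r² - 16r + 64 = 0, Roots: r = 8 (double root)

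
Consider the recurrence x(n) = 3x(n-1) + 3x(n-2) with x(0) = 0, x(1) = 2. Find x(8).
Computing the sequence terms:
0, 2, 6, 24, 90, 342, 1296, 4914, 18630

18630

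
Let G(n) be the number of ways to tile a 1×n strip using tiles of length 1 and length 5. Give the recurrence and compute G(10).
Condition on the last tile: it has length 1 (leaving a 1×(n-1) strip) or length 5 (leaving a 1×(n-5) strip), so G(n) = G(n-1) + G(n-5) (order-5 linear recurrence).
For 0 ≤ i < 5 only unit tiles fit, so G(i) = 1.
Iterating the recurrence: G(5) = 2, G(6) = 3, G(7) = 4, G(8) = 5, G(9) = 6, G(10) = 8.

G(n) = G(n-1) + G(n-5), with G(i) = 1 for 0 ≤ i < 5; G(10) = 8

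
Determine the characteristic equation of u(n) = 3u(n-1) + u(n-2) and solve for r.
Substitute u(n) = rⁿ and divide through by rⁿ⁻²: r² - 3r - 1 = 0
Discriminant: 3² + 4·1 = 13, not a perfect square, so by the quadratic formula r = (3 ± √13)/2.
General solution: u(n) = A·r₁ⁿ + B·r₂ⁿ where r₁,r₂ = (3 ± √13)/2

Characteristic: r² - 3r - 1 = 0, Roots: r = (3 ± √13)/2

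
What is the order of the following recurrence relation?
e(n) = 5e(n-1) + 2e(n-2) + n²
The order is the largest lag k for which e(n-k) appears. Here the deepest term is e(n-2) (the n² term is non-homogeneous and does not affect the order), so the order is 2.

Order 2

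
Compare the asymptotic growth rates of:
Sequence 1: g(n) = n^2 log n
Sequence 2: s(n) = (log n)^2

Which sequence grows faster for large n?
Comparing growth rates:
Growth-rate hierarchy: log n ≺ any polynomial ≺ any exponential cⁿ (c>1) ≺ n! ≺ nⁿ.
polynomial degree 2 (with log factor) dominates polylogarithmic (log n)^2 asymptotically.

g(n) grows faster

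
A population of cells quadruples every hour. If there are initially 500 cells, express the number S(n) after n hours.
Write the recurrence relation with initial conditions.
Each hour multiplies the count by 4, so the count after n hours depends only on the count after n-1 hours: S(n) = 4 × S(n-1). The starting count gives S(0) = 500.
Unrolling n times gives the closed form S(n) = 500 × 4ⁿ.

S(n) = 4 × S(n-1), S(0) = 500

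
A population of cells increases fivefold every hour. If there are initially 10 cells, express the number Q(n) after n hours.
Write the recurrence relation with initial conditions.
Each hour multiplies the count by 5, so the count after n hours depends only on the count after n-1 hours: Q(n) = 5 × Q(n-1). The starting count gives Q(0) = 10.
Unrolling n times gives the closed form Q(n) = 10 × 5ⁿ.

Q(n) = 5 × Q(n-1), Q(0) = 10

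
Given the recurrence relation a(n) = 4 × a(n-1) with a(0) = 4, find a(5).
Computing step by step:
a(0) = 4
a(1) = 4 × 4 = 16
a(2) = 4 × 16 = 64
a(3) = 4 × 64 = 256
a(4) = 4 × 256 = 1024
a(5) = 4 × 1024 = 4096

4096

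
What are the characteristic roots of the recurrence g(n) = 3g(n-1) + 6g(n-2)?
Substitute g(n) = rⁿ and divide through by rⁿ⁻²: r² - 3r - 6 = 0
Discriminant: 3² + 4·6 = 33, not a perfect square, so by the quadratic formula r = (3 ± √33)/2.
General solution: g(n) = A·r₁ⁿ + B·r₂ⁿ where r₁,r₂ = (3 ± √33)/2

Characteristic: r² - 3r - 6 = 0, Roots: r = (3 ± √33)/2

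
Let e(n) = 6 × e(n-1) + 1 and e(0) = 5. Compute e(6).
Computing step by step:
e(0) = 5
e(1) = 6 × 5 + 1 = 31
e(2) = 6 × 31 + 1 = 187
e(3) = 6 × 187 + 1 = 1123
e(4) = 6 × 1123 + 1 = 6739
e(5) = 6 × 6739 + 1 = 40435
e(6) = 6 × 40435 + 1 = 242611

242611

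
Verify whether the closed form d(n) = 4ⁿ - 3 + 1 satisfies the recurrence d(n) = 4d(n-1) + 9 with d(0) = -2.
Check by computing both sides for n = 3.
From the recurrence with d(0) = -2:
  d(0) = -2, d(1) = 1, d(2) = 13, d(3) = 61
  so the recurrence gives d(3) = 61.
From the proposed closed form d(n) = 4ⁿ - 3 + 1:
  d(3) = 62.
The recurrence gives 61 but the closed form gives 62, so the closed form does not satisfy the recurrence.

No, the closed form is incorrect.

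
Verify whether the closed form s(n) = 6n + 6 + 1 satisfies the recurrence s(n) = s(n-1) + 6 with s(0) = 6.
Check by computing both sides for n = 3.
From the recurrence with s(0) = 6:
  s(0) = 6, s(1) = 12, s(2) = 18, s(3) = 24
  so the recurrence gives s(3) = 24.
From the proposed closed form s(n) = 6n + 6 + 1:
  s(3) = 25.
The recurrence gives 24 but the closed form gives 25, so the closed form does not satisfy the recurrence.

No, the closed form is incorrect.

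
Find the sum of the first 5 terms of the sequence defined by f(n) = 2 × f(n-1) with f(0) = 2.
Computing the sequence terms: 2, 4, 8, 16, 32
Adding these values together:

62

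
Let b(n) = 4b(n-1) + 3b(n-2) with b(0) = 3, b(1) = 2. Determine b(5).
Computing the sequence terms:
3, 2, 17, 74, 347, 1610

1610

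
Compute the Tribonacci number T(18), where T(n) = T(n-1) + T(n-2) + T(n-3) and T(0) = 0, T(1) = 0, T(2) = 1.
Computing the sequence terms:
0, 0, 1, 1, 2, 4, 7, 13, 24, 44, 81, 149, 274, 504, 927, 1705, 3136, 5768, 10609

10609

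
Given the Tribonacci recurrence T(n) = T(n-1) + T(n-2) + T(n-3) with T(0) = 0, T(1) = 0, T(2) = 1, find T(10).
Computing the sequence terms:
0, 0, 1, 1, 2, 4, 7, 13, 24, 44, 81

81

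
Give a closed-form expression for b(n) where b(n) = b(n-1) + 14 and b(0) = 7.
Recurrence: b(n) = b(n-1) + 14, initial: b(0) = 7.
Each step adds 14, so b(n) = b(0) + 14n = 14n + 7.

b(n) = 14n + 7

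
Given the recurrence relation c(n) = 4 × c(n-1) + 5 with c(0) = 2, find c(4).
Computing step by step:
c(0) = 2
c(1) = 4 × 2 + 5 = 13
c(2) = 4 × 13 + 5 = 57
c(3) = 4 × 57 + 5 = 233
c(4) = 4 × 233 + 5 = 937

937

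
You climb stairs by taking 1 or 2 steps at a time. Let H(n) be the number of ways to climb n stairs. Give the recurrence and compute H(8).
Condition on the size of the last step (1 to 2): before it there were n-1, …, n-2 stairs climbed, and these cases are disjoint, so H(n) = H(n-1) + H(n-2) (Fibonacci-type sequence).
Initial conditions by direct count (compositions of i into parts ≤ 2): H(1) = 1; H(2) = 2.
Iterating the recurrence: H(3) = 3, H(4) = 5, H(5) = 8, H(6) = 13, H(7) = 21, H(8) = 34.

H(n) = H(n-1) + H(n-2), H(1) = 1, H(2) = 2; H(8) = 34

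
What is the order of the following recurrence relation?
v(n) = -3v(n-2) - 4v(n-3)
The order is the largest lag k for which v(n-k) appears. Here the deepest term is v(n-3), so the order is 3.

Order 3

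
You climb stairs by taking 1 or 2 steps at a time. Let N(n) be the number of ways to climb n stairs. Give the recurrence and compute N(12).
Condition on the size of the last step (1 to 2): before it there were n-1, …, n-2 stairs climbed, and these cases are disjoint, so N(n) = N(n-1) + N(n-2) (Fibonacci-type sequence).
Initial conditions by direct count (compositions of i into parts ≤ 2): N(1) = 1; N(2) = 2.
Iterating the recurrence: N(3) = 3, N(4) = 5, N(5) = 8, N(6) = 13, N(7) = 21, N(8) = 34, N(9) = 55, N(10) = 89, N(11) = 144, N(12) = 233.

N(n) = N(n-1) + N(n-2), N(1) = 1, N(2) = 2; N(12) = 233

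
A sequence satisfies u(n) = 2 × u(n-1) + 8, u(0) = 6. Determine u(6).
Computing step by step:
u(0) = 6
u(1) = 2 × 6 + 8 = 20
u(2) = 2 × 20 + 8 = 48
u(3) = 2 × 48 + 8 = 104
u(4) = 2 × 104 + 8 = 216
u(5) = 2 × 216 + 8 = 440
u(6) = 2 × 440 + 8 = 888

888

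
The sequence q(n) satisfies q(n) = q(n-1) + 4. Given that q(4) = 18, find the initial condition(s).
q(4) = q(0) + 4·4, so q(0) = 18 - 16 = 2.

q(0) = 2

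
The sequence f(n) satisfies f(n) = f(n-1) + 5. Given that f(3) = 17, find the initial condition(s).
f(3) = f(0) + 3·5, so f(0) = 17 - 15 = 2.

f(0) = 2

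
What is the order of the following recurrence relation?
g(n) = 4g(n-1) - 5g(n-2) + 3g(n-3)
The order is the largest lag k for which g(n-k) appears. Here the deepest term is g(n-3), so the order is 3.

Order 3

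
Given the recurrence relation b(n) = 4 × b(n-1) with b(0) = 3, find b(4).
Computing step by step:
b(0) = 3
b(1) = 4 × 3 = 12
b(2) = 4 × 12 = 48
b(3) = 4 × 48 = 192
b(4) = 4 × 192 = 768

768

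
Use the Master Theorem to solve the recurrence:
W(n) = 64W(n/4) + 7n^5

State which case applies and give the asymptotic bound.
Master Theorem template: W(n) = a·W(n/b) + f(n).
Here: a=64, b=4, f(n)=7n^5
Compute log_b(a) = log_4(64) = 3.
f(n) = 7n^5 = Ω(n^(3+ε)) with ε = 2, and the regularity condition holds (a·f(n/b) = (a/b^5)·f(n) with a/b^5 = 4^-2 < 1). Case 3: W(n) = Θ(f(n)) = Θ(n^5).

Case 3: W(n) = Θ(n^5)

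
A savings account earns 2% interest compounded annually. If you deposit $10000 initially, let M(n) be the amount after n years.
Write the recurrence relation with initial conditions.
Each year the balance grows by 2%, i.e. is multiplied by 1 + 2/100 = 1.02, so M(n) = 1.02 × M(n-1). The initial deposit gives M(0) = 10000.
Unrolling gives the closed form M(n) = 10000 × (1.02)ⁿ.

M(n) = 1.02 × M(n-1), M(0) = 10000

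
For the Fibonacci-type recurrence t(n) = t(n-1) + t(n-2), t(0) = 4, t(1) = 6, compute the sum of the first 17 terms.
Computing the sequence terms: 4, 6, 10, 16, 26, 42, 68, 110, 178, 288, 466, 754, 1220, 1974, 3194, 5168, 8362
Adding these values together:

21886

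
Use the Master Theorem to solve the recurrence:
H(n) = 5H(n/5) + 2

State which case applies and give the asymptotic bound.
Master Theorem template: H(n) = a·H(n/b) + f(n).
Here: a=5, b=5, f(n)=2
Compute log_b(a) = log_5(5) = 1.
f(n) = 2 = O(n^(1-ε)) with ε = 1. Case 1: H(n) = Θ(n^log_b(a)) = Θ(n).

Case 1: H(n) = Θ(n)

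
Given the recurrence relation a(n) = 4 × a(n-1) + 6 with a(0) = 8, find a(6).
Computing step by step:
a(0) = 8
a(1) = 4 × 8 + 6 = 38
a(2) = 4 × 38 + 6 = 158
a(3) = 4 × 158 + 6 = 638
a(4) = 4 × 638 + 6 = 2558
a(5) = 4 × 2558 + 6 = 10238
a(6) = 4 × 10238 + 6 = 40958

40958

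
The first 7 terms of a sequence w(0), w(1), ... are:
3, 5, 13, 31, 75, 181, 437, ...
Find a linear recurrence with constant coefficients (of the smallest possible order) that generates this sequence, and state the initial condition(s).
Look for the lowest-order linear relation among consecutive terms.
Observation: w(n) - 2·w(n-1) - (1)·w(n-2) = 0 holds for the shown terms, and no order-1 relation w(n) = α·w(n-1) + β fits.
Check at n=3: 2·13 + (1)·5 = 31. ✓

w(n) = 2w(n-1) + w(n-2), w(0) = 3, w(1) = 5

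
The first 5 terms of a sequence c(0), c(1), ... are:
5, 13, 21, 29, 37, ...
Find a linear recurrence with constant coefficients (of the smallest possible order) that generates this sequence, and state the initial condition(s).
Look for the lowest-order linear relation among consecutive terms.
Observation: consecutive differences are constant (= 8).
Check at n=2: 1·13 + 8 = 21. ✓

c(n) = c(n-1) + 8, c(0) = 5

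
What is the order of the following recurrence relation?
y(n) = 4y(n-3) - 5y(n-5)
The order is the largest lag k for which y(n-k) appears. Here the deepest term is y(n-5), so the order is 5.

Order 5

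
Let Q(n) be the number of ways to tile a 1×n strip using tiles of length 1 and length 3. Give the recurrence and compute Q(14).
Condition on the last tile: it has length 1 (leaving a 1×(n-1) strip) or length 3 (leaving a 1×(n-3) strip), so Q(n) = Q(n-1) + Q(n-3) (order-3 linear recurrence).
For 0 ≤ i < 3 only unit tiles fit, so Q(i) = 1.
Iterating the recurrence: Q(3) = 2, Q(4) = 3, Q(5) = 4, Q(6) = 6, Q(7) = 9, Q(8) = 13, Q(9) = 19, Q(10) = 28, Q(11) = 41, Q(12) = 60, Q(13) = 88, Q(14) = 129.

Q(n) = Q(n-1) + Q(n-3), with Q(i) = 1 for 0 ≤ i < 3; Q(14) = 129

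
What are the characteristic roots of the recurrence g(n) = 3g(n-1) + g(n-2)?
Substitute g(n) = rⁿ and divide through by rⁿ⁻²: r² - 3r - 1 = 0
Discriminant: 3² + 4·1 = 13, not a perfect square, so by the quadratic formula r = (3 ± √13)/2.
General solution: g(n) = A·r₁ⁿ + B·r₂ⁿ where r₁,r₂ = (3 ± √13)/2

Characteristic: r² - 3r - 1 = 0, Roots: r = (3 ± √13)/2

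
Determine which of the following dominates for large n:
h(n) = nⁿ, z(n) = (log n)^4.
Comparing growth rates:
Growth-rate hierarchy: log n ≺ any polynomial ≺ any exponential cⁿ (c>1) ≺ n! ≺ nⁿ.
super-exponential nⁿ dominates polylogarithmic (log n)^4 asymptotically.

h(n) grows faster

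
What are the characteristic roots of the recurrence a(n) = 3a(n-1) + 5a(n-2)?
Substitute a(n) = rⁿ and divide through by rⁿ⁻²: r² - 3r - 5 = 0
Discriminant: 3² + 4·5 = 29, not a perfect square, so by the quadratic formula r = (3 ± √29)/2.
General solution: a(n) = A·r₁ⁿ + B·r₂ⁿ where r₁,r₂ = (3 ± √29)/2

Characteristic: r² - 3r - 5 = 0, Roots: r = (3 ± √29)/2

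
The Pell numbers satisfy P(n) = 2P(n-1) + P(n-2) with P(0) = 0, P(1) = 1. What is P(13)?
Computing the sequence terms:
0, 1, 2, 5, 12, 29, 70, 169, 408, 985, 2378, 5741, 13860, 33461

33461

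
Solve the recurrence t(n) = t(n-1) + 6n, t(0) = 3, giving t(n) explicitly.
Recurrence: t(n) = t(n-1) + 6n, initial: t(0) = 3.
Telescoping: t(n) = t(0) + 6·Σᵢ₌₁ⁿ i = 3 + 6·n(n+1)/2.

t(n) = 6·n(n+1)/2 + 3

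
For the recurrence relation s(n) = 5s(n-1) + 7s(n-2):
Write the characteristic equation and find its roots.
Substitute s(n) = rⁿ and divide through by rⁿ⁻²: r² - 5r - 7 = 0
Discriminant: 5² + 4·7 = 53, not a perfect square, so by the quadratic formula r = (5 ± √53)/2.
General solution: s(n) = A·r₁ⁿ + B·r₂ⁿ where r₁,r₂ = (5 ± √53)/2

Characteristic: r² - 5r - 7 = 0, Roots: r = (5 ± √53)/2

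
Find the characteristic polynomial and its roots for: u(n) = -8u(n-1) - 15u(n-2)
Substitute u(n) = rⁿ and divide through by rⁿ⁻²: r² + 8r + 15 = 0
Factor: (r + 5)(r + 3) = 0, so r = -5, -3.
General solution: u(n) = A·(-5)ⁿ + B·(-3)ⁿ

Characteristic: r² + 8r + 15 = 0, Roots: r = -5, -3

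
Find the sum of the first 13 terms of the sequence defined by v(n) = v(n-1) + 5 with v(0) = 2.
Computing the sequence terms: 2, 7, 12, 17, 22, 27, 32, 37, 42, 47, 52, 57, 62
Adding these values together:

416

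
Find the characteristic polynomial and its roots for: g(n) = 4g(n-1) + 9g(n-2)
Substitute g(n) = rⁿ and divide through by rⁿ⁻²: r² - 4r - 9 = 0
Discriminant: 4² + 4·9 = 52, not a perfect square, so by the quadratic formula r = (4 ± √52)/2.
General solution: g(n) = A·r₁ⁿ + B·r₂ⁿ where r₁,r₂ = (4 ± √52)/2

Characteristic: r² - 4r - 9 = 0, Roots: r = (4 ± √52)/2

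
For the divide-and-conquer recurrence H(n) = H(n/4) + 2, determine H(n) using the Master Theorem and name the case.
Master Theorem template: H(n) = a·H(n/b) + f(n).
Here: a=1, b=4, f(n)=2
Compute log_b(a) = log_4(1) = 0.
f(n) = 2 = Θ(1). Case 2: H(n) = Θ(log n).

Case 2: H(n) = Θ(log n)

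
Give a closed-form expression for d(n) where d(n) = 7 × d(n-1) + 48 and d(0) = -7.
Recurrence: d(n) = 7 × d(n-1) + 48, initial: d(0) = -7.
Try d(n) = A·7ⁿ + C. Substituting: A·7ⁿ + C = 7(A·7ⁿ⁻¹ + C) + 48 = A·7ⁿ + 7C + 48, so C = 7C + 48, giving C = -8. Then d(0) = A - 8 = -7 gives A = 1.

d(n) = 7ⁿ - 8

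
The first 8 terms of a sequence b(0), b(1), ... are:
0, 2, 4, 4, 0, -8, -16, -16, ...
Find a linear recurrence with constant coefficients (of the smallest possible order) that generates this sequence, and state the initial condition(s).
Look for the lowest-order linear relation among consecutive terms.
Observation: b(n) - 2·b(n-1) - (-2)·b(n-2) = 0 holds for the shown terms, and no order-1 relation b(n) = α·b(n-1) + β fits.
Check at n=3: 2·4 + (-2)·2 = 4. ✓

b(n) = 2b(n-1) - 2b(n-2), b(0) = 0, b(1) = 2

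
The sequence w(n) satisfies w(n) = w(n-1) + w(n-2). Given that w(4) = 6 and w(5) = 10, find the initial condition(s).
Work backwards using w(k) = w(k+2) - w(k+1):
w(3) = w(5) - w(4) = 10 - 6 = 4
w(2) = w(4) - w(3) = 6 - 4 = 2
w(1) = w(3) - w(2) = 4 - 2 = 2
w(0) = w(2) - w(1) = 2 - 2 = 0

w(0) = 0, w(1) = 2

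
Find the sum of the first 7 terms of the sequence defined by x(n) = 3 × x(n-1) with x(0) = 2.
Computing the sequence terms: 2, 6, 18, 54, 162, 486, 1458
Adding these values together:

2186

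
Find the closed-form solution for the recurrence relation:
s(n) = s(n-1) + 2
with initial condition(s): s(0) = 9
Recurrence: s(n) = s(n-1) + 2, initial: s(0) = 9.
Each step adds 2, so s(n) = s(0) + 2n = 2n + 9.

s(n) = 2n + 9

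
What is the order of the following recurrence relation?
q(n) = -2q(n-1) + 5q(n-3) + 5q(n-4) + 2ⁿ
The order is the largest lag k for which q(n-k) appears. Here the deepest term is q(n-4) (the 2ⁿ term is non-homogeneous and does not affect the order), so the order is 4.

Order 4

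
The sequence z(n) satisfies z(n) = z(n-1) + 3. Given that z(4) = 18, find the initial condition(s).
z(4) = z(0) + 4·3, so z(0) = 18 - 12 = 6.

z(0) = 6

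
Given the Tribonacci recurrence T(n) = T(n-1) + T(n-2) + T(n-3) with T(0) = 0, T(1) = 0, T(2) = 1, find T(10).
Computing the sequence terms:
0, 0, 1, 1, 2, 4, 7, 13, 24, 44, 81

81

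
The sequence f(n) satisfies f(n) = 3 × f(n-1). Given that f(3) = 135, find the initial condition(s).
In general f(n) = 3ⁿ · f(0). At n = 3: f(0) = f(3) / 3^3 = 135 / 27 = 5.

f(0) = 5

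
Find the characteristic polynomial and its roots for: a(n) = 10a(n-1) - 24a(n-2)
Substitute a(n) = rⁿ and divide through by rⁿ⁻²: r² - 10r + 24 = 0
Factor: (r - 6)(r - 4) = 0, so r = 6, 4.
General solution: a(n) = A·6ⁿ + B·4ⁿ

Characteristic: r² - 10r + 24 = 0, Roots: r = 6, 4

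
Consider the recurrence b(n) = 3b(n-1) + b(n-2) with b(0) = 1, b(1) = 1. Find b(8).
Computing the sequence terms:
1, 1, 4, 13, 43, 142, 469, 1549, 5116

5116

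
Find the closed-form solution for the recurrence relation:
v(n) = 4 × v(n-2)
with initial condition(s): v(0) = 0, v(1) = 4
Recurrence: v(n) = 4 × v(n-2), initial: v(0) = 0, v(1) = 4.
Characteristic equation: r² - 4 = 0, which factors as (r - 2)(r + 2) = 0, so r = 2, -2. General solution v(n) = A·2ⁿ + B·(-2)ⁿ. From v(0) = 0: A + B = 0. From v(1) = 4: 2A - 2B = 4. Solving gives A = 1, B = -1.

v(n) = 2ⁿ - (-2)ⁿ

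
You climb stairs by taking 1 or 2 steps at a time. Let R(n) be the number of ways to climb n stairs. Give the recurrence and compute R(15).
Condition on the size of the last step (1 to 2): before it there were n-1, …, n-2 stairs climbed, and these cases are disjoint, so R(n) = R(n-1) + R(n-2) (Fibonacci-type sequence).
Initial conditions by direct count (compositions of i into parts ≤ 2): R(1) = 1; R(2) = 2.
Iterating the recurrence: R(3) = 3, R(4) = 5, R(5) = 8, R(6) = 13, R(7) = 21, R(8) = 34, R(9) = 55, R(10) = 89, R(11) = 144, R(12) = 233, R(13) = 377, R(14) = 610, R(15) = 987.

R(n) = R(n-1) + R(n-2), R(1) = 1, R(2) = 2; R(15) = 987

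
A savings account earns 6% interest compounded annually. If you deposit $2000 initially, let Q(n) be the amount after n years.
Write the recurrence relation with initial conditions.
Each year the balance grows by 6%, i.e. is multiplied by 1 + 6/100 = 1.06, so Q(n) = 1.06 × Q(n-1). The initial deposit gives Q(0) = 2000.
Unrolling gives the closed form Q(n) = 2000 × (1.06)ⁿ.

Q(n) = 1.06 × Q(n-1), Q(0) = 2000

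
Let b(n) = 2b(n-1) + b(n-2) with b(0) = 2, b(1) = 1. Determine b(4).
Computing the sequence terms:
2, 1, 4, 9, 22

22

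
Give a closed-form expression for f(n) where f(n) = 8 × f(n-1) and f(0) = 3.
Recurrence: f(n) = 8 × f(n-1), initial: f(0) = 3.
Each term is 8 times the previous, so this is geometric with ratio 8. After n steps: f(n) = f(0)·8ⁿ = 3·8ⁿ.

f(n) = 3·8ⁿ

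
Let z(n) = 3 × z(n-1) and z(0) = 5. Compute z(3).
Computing step by step:
z(0) = 5
z(1) = 3 × 5 = 15
z(2) = 3 × 15 = 45
z(3) = 3 × 45 = 135

135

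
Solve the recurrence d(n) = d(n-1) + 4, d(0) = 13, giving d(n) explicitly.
Recurrence: d(n) = d(n-1) + 4, initial: d(0) = 13.
Each step adds 4, so d(n) = d(0) + 4n = 4n + 13.

d(n) = 4n + 13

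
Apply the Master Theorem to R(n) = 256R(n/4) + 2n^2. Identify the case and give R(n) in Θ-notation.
Master Theorem template: R(n) = a·R(n/b) + f(n).
Here: a=256, b=4, f(n)=2n^2
Compute log_b(a) = log_4(256) = 4.
f(n) = 2n^2 = O(n^(4-ε)) with ε = 2. Case 1: R(n) = Θ(n^log_b(a)) = Θ(n^4).

Case 1: R(n) = Θ(n^4)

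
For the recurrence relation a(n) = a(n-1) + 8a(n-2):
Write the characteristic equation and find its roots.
Substitute a(n) = rⁿ and divide through by rⁿ⁻²: r² - r - 8 = 0
Discriminant: 1² + 4·8 = 33, not a perfect square, so by the quadratic formula r = (1 ± √33)/2.
General solution: a(n) = A·r₁ⁿ + B·r₂ⁿ where r₁,r₂ = (1 ± √33)/2

Characteristic: r² - r - 8 = 0, Roots: r = (1 ± √33)/2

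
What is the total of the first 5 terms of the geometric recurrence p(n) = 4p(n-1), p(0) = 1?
Computing the sequence terms: 1, 4, 16, 64, 256
Adding these values together:

341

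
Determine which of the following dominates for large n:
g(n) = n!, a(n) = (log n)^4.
Comparing growth rates:
Growth-rate hierarchy: log n ≺ any polynomial ≺ any exponential cⁿ (c>1) ≺ n! ≺ nⁿ.
factorial dominates polylogarithmic (log n)^4 asymptotically.

g(n) grows faster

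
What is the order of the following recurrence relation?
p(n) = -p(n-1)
The order is the largest lag k for which p(n-k) appears. Here the deepest term is p(n-1), so the order is 1.

Order 1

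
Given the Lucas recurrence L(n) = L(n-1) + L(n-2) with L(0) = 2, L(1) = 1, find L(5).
Computing the sequence terms:
2, 1, 3, 4, 7, 11

11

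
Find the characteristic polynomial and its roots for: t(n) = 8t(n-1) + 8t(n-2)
Substitute t(n) = rⁿ and divide through by rⁿ⁻²: r² - 8r - 8 = 0
Discriminant: 8² + 4·8 = 96, not a perfect square, so by the quadratic formula r = (8 ± √96)/2.
General solution: t(n) = A·r₁ⁿ + B·r₂ⁿ where r₁,r₂ = (8 ± √96)/2

Characteristic: r² - 8r - 8 = 0, Roots: r = (8 ± √96)/2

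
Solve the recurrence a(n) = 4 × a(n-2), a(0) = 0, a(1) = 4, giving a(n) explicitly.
Recurrence: a(n) = 4 × a(n-2), initial: a(0) = 0, a(1) = 4.
Characteristic equation: r² - 4 = 0, which factors as (r - 2)(r + 2) = 0, so r = 2, -2. General solution a(n) = A·2ⁿ + B·(-2)ⁿ. From a(0) = 0: A + B = 0. From a(1) = 4: 2A - 2B = 4. Solving gives A = 1, B = -1.

a(n) = 2ⁿ - (-2)ⁿ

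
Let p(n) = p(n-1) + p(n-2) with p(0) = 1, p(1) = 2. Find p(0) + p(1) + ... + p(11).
Computing the sequence terms: 1, 2, 3, 5, 8, 13, 21, 34, 55, 89, 144, 233
Adding these values together:

608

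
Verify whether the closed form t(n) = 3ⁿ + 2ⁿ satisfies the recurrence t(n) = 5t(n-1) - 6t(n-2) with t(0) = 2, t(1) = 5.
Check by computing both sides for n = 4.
From the recurrence with t(0) = 2, t(1) = 5:
  t(0) = 2, t(1) = 5, t(2) = 13, t(3) = 35, t(4) = 97
  so the recurrence gives t(4) = 97.
From the proposed closed form t(n) = 3ⁿ + 2ⁿ:
  t(4) = 97.
Both sides give 97 at n = 4, and the initial condition(s) match, so the closed form is consistent.

Yes, the closed form is correct.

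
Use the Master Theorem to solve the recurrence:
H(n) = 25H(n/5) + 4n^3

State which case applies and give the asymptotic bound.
Master Theorem template: H(n) = a·H(n/b) + f(n).
Here: a=25, b=5, f(n)=4n^3
Compute log_b(a) = log_5(25) = 2.
f(n) = 4n^3 = Ω(n^(2+ε)) with ε = 1, and the regularity condition holds (a·f(n/b) = (a/b^3)·f(n) with a/b^3 = 5^-1 < 1). Case 3: H(n) = Θ(f(n)) = Θ(n^3).

Case 3: H(n) = Θ(n^3)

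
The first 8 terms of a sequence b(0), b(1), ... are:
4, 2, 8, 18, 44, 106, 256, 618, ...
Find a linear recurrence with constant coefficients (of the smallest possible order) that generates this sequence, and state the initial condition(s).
Look for the lowest-order linear relation among consecutive terms.
Observation: b(n) - 2·b(n-1) - (1)·b(n-2) = 0 holds for the shown terms, and no order-1 relation b(n) = α·b(n-1) + β fits.
Check at n=3: 2·8 + (1)·2 = 18. ✓

b(n) = 2b(n-1) + b(n-2), b(0) = 4, b(1) = 2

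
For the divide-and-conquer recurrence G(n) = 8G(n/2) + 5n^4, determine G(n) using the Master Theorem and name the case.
Master Theorem template: G(n) = a·G(n/b) + f(n).
Here: a=8, b=2, f(n)=5n^4
Compute log_b(a) = log_2(8) = 3.
f(n) = 5n^4 = Ω(n^(3+ε)) with ε = 1, and the regularity condition holds (a·f(n/b) = (a/b^4)·f(n) with a/b^4 = 2^-1 < 1). Case 3: G(n) = Θ(f(n)) = Θ(n^4).

Case 3: G(n) = Θ(n^4)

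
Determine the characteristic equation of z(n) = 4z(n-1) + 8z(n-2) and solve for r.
Substitute z(n) = rⁿ and divide through by rⁿ⁻²: r² - 4r - 8 = 0
Discriminant: 4² + 4·8 = 48, not a perfect square, so by the quadratic formula r = (4 ± √48)/2.
General solution: z(n) = A·r₁ⁿ + B·r₂ⁿ where r₁,r₂ = (4 ± √48)/2

Characteristic: r² - 4r - 8 = 0, Roots: r = (4 ± √48)/2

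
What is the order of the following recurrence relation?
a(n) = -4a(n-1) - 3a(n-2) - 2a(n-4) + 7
The order is the largest lag k for which a(n-k) appears. Here the deepest term is a(n-4) (the 7 term is non-homogeneous and does not affect the order), so the order is 4.

Order 4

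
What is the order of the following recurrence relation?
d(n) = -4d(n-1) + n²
The order is the largest lag k for which d(n-k) appears. Here the deepest term is d(n-1) (the n² term is non-homogeneous and does not affect the order), so the order is 1.

Order 1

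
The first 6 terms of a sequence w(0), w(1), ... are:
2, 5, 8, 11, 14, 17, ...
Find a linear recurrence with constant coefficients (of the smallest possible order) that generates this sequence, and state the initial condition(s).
Look for the lowest-order linear relation among consecutive terms.
Observation: consecutive differences are constant (= 3).
Check at n=2: 1·5 + 3 = 8. ✓

w(n) = w(n-1) + 3, w(0) = 2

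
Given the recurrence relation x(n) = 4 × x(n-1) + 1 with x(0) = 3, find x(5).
Computing step by step:
x(0) = 3
x(1) = 4 × 3 + 1 = 13
x(2) = 4 × 13 + 1 = 53
x(3) = 4 × 53 + 1 = 213
x(4) = 4 × 213 + 1 = 853
x(5) = 4 × 853 + 1 = 3413

3413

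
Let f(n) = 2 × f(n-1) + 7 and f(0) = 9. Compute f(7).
Computing step by step:
f(0) = 9
f(1) = 2 × 9 + 7 = 25
f(2) = 2 × 25 + 7 = 57
f(3) = 2 × 57 + 7 = 121
f(4) = 2 × 121 + 7 = 249
f(5) = 2 × 249 + 7 = 505
f(6) = 2 × 505 + 7 = 1017
f(7) = 2 × 1017 + 7 = 2041

2041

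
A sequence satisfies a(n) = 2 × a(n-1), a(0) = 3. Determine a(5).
Computing step by step:
a(0) = 3
a(1) = 2 × 3 = 6
a(2) = 2 × 6 = 12
a(3) = 2 × 12 = 24
a(4) = 2 × 24 = 48
a(5) = 2 × 48 = 96

96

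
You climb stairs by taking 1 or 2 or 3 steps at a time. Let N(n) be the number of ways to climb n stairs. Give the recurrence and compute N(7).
Condition on the size of the last step (1 to 3): before it there were n-1, …, n-3 stairs climbed, and these cases are disjoint, so N(n) = N(n-1) + N(n-2) + N(n-3) (order-3 linear recurrence).
Initial conditions by direct count (compositions of i into parts ≤ 3): N(1) = 1; N(2) = 2; N(3) = 4.
Iterating the recurrence: N(4) = 7, N(5) = 13, N(6) = 24, N(7) = 44.

N(n) = N(n-1) + N(n-2) + N(n-3), N(1) = 1, N(2) = 2, N(3) = 4; N(7) = 44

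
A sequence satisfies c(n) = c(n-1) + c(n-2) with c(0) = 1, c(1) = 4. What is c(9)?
Computing the sequence terms:
1, 4, 5, 9, 14, 23, 37, 60, 97, 157

157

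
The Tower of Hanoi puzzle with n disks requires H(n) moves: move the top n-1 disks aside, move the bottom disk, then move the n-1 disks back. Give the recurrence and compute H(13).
Moving n disks = move the top n-1 disks aside (H(n-1) moves) + move the largest disk (1 move) + move the n-1 disks back on top (H(n-1) moves), so H(n) = 2H(n-1) + 1, with H(1) = 1 (a single disk takes one move).
First terms: 1, 3, 7, 15, 31, 63, … — each is one less than a power of 2. Indeed H(n) + 1 = 2(H(n-1) + 1) with H(1) + 1 = 2, so H(n) + 1 = 2ⁿ and H(n) = 2ⁿ - 1.
Hence H(13) = 2^13 - 1 = 8192 - 1 = 8191.

H(n) = 2H(n-1) + 1, H(1) = 1; H(13) = 8191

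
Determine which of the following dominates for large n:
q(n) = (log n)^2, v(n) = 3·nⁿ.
Comparing growth rates:
Growth-rate hierarchy: log n ≺ any polynomial ≺ any exponential cⁿ (c>1) ≺ n! ≺ nⁿ.
super-exponential nⁿ dominates polylogarithmic (log n)^2 asymptotically.

v(n) grows faster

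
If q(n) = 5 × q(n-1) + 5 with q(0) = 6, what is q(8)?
Computing step by step:
q(0) = 6
q(1) = 5 × 6 + 5 = 35
q(2) = 5 × 35 + 5 = 180
q(3) = 5 × 180 + 5 = 905
q(4) = 5 × 905 + 5 = 4530
q(5) = 5 × 4530 + 5 = 22655
q(6) = 5 × 22655 + 5 = 113280
q(7) = 5 × 113280 + 5 = 566405
q(8) = 5 × 566405 + 5 = 2832030

2832030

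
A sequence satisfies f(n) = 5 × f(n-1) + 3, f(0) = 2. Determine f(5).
Computing step by step:
f(0) = 2
f(1) = 5 × 2 + 3 = 13
f(2) = 5 × 13 + 3 = 68
f(3) = 5 × 68 + 3 = 343
f(4) = 5 × 343 + 3 = 1718
f(5) = 5 × 1718 + 3 = 8593

8593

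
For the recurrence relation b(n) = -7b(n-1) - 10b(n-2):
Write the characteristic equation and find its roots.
Substitute b(n) = rⁿ and divide through by rⁿ⁻²: r² + 7r + 10 = 0
Factor: (r + 2)(r + 5) = 0, so r = -2, -5.
General solution: b(n) = A·(-2)ⁿ + B·(-5)ⁿ

Characteristic: r² + 7r + 10 = 0, Roots: r = -2, -5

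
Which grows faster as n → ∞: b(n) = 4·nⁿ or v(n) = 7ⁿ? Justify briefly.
Comparing growth rates:
Growth-rate hierarchy: log n ≺ any polynomial ≺ any exponential cⁿ (c>1) ≺ n! ≺ nⁿ.
super-exponential nⁿ dominates exponential base 7 asymptotically.

b(n) grows faster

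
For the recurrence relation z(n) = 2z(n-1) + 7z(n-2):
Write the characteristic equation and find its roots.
Substitute z(n) = rⁿ and divide through by rⁿ⁻²: r² - 2r - 7 = 0
Discriminant: 2² + 4·7 = 32, not a perfect square, so by the quadratic formula r = (2 ± √32)/2.
General solution: z(n) = A·r₁ⁿ + B·r₂ⁿ where r₁,r₂ = (2 ± √32)/2

Characteristic: r² - 2r - 7 = 0, Roots: r = (2 ± √32)/2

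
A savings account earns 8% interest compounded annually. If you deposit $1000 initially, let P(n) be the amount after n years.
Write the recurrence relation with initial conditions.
Each year the balance grows by 8%, i.e. is multiplied by 1 + 8/100 = 1.08, so P(n) = 1.08 × P(n-1). The initial deposit gives P(0) = 1000.
Unrolling gives the closed form P(n) = 1000 × (1.08)ⁿ.

P(n) = 1.08 × P(n-1), P(0) = 1000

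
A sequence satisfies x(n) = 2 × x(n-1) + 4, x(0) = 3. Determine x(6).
Computing step by step:
x(0) = 3
x(1) = 2 × 3 + 4 = 10
x(2) = 2 × 10 + 4 = 24
x(3) = 2 × 24 + 4 = 52
x(4) = 2 × 52 + 4 = 108
x(5) = 2 × 108 + 4 = 220
x(6) = 2 × 220 + 4 = 444

444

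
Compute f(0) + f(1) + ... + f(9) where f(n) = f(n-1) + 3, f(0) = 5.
Computing the sequence terms: 5, 8, 11, 14, 17, 20, 23, 26, 29, 32
Adding these values together:

185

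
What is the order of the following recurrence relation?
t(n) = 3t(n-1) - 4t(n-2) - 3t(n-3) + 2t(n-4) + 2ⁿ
The order is the largest lag k for which t(n-k) appears. Here the deepest term is t(n-4) (the 2ⁿ term is non-homogeneous and does not affect the order), so the order is 4.

Order 4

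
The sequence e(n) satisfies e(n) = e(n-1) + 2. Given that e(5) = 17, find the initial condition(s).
e(5) = e(0) + 5·2, so e(0) = 17 - 10 = 7.

e(0) = 7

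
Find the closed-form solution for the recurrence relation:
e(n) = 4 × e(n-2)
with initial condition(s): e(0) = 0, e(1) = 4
Recurrence: e(n) = 4 × e(n-2), initial: e(0) = 0, e(1) = 4.
Characteristic equation: r² - 4 = 0, which factors as (r - 2)(r + 2) = 0, so r = 2, -2. General solution e(n) = A·2ⁿ + B·(-2)ⁿ. From e(0) = 0: A + B = 0. From e(1) = 4: 2A - 2B = 4. Solving gives A = 1, B = -1.

e(n) = 2ⁿ - (-2)ⁿ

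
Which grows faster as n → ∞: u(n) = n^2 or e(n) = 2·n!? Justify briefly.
Comparing growth rates:
Growth-rate hierarchy: log n ≺ any polynomial ≺ any exponential cⁿ (c>1) ≺ n! ≺ nⁿ.
factorial dominates polynomial degree 2 asymptotically.

e(n) grows faster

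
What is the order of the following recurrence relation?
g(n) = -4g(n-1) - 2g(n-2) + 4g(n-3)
The order is the largest lag k for which g(n-k) appears. Here the deepest term is g(n-3), so the order is 3.

Order 3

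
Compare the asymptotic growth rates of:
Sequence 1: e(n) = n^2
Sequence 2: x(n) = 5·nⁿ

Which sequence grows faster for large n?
Comparing growth rates:
Growth-rate hierarchy: log n ≺ any polynomial ≺ any exponential cⁿ (c>1) ≺ n! ≺ nⁿ.
super-exponential nⁿ dominates polynomial degree 2 asymptotically.

x(n) grows faster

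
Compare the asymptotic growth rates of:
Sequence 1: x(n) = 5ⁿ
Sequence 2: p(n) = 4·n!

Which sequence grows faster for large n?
Comparing growth rates:
Growth-rate hierarchy: log n ≺ any polynomial ≺ any exponential cⁿ (c>1) ≺ n! ≺ nⁿ.
factorial dominates exponential base 5 asymptotically.

p(n) grows faster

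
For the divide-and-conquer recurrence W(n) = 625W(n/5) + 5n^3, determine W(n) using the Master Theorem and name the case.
Master Theorem template: W(n) = a·W(n/b) + f(n).
Here: a=625, b=5, f(n)=5n^3
Compute log_b(a) = log_5(625) = 4.
f(n) = 5n^3 = O(n^(4-ε)) with ε = 1. Case 1: W(n) = Θ(n^log_b(a)) = Θ(n^4).

Case 1: W(n) = Θ(n^4)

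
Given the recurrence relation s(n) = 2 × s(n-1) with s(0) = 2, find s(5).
Computing step by step:
s(0) = 2
s(1) = 2 × 2 = 4
s(2) = 2 × 4 = 8
s(3) = 2 × 8 = 16
s(4) = 2 × 16 = 32
s(5) = 2 × 32 = 64

64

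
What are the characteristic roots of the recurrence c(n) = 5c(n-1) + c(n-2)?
Substitute c(n) = rⁿ and divide through by rⁿ⁻²: r² - 5r - 1 = 0
Discriminant: 5² + 4·1 = 29, not a perfect square, so by the quadratic formula r = (5 ± √29)/2.
General solution: c(n) = A·r₁ⁿ + B·r₂ⁿ where r₁,r₂ = (5 ± √29)/2

Characteristic: r² - 5r - 1 = 0, Roots: r = (5 ± √29)/2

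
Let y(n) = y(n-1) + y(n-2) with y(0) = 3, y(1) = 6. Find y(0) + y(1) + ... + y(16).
Computing the sequence terms: 3, 6, 9, 15, 24, 39, 63, 102, 165, 267, 432, 699, 1131, 1830, 2961, 4791, 7752
Adding these values together:

20289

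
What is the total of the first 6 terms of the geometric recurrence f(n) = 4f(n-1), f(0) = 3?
Computing the sequence terms: 3, 12, 48, 192, 768, 3072
Adding these values together:

4095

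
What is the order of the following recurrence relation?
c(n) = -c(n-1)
The order is the largest lag k for which c(n-k) appears. Here the deepest term is c(n-1), so the order is 1.

Order 1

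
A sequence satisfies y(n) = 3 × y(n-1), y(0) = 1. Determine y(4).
Computing step by step:
y(0) = 1
y(1) = 3 × 1 = 3
y(2) = 3 × 3 = 9
y(3) = 3 × 9 = 27
y(4) = 3 × 27 = 81

81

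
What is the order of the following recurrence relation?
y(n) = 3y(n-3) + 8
The order is the largest lag k for which y(n-k) appears. Here the deepest term is y(n-3) (the 8 term is non-homogeneous and does not affect the order), so the order is 3.

Order 3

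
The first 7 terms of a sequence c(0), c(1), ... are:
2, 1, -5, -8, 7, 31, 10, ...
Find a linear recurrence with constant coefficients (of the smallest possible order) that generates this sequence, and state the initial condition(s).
Look for the lowest-order linear relation among consecutive terms.
Observation: c(n) - 1·c(n-1) - (-3)·c(n-2) = 0 holds for the shown terms, and no order-1 relation c(n) = α·c(n-1) + β fits.
Check at n=3: 1·-5 + (-3)·1 = -8. ✓

c(n) = c(n-1) - 3c(n-2), c(0) = 2, c(1) = 1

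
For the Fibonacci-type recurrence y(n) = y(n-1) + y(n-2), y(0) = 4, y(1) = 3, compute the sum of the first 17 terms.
Computing the sequence terms: 4, 3, 7, 10, 17, 27, 44, 71, 115, 186, 301, 487, 788, 1275, 2063, 3338, 5401
Adding these values together:

14137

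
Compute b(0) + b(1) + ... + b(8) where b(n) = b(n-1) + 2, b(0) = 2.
Computing the sequence terms: 2, 4, 6, 8, 10, 12, 14, 16, 18
Adding these values together:

90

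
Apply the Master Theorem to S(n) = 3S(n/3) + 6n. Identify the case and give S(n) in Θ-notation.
Master Theorem template: S(n) = a·S(n/b) + f(n).
Here: a=3, b=3, f(n)=6n
Compute log_b(a) = log_3(3) = 1.
f(n) = 6n = Θ(n). Case 2: S(n) = Θ(n log n).

Case 2: S(n) = Θ(n log n)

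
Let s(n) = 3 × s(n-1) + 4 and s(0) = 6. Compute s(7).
Computing step by step:
s(0) = 6
s(1) = 3 × 6 + 4 = 22
s(2) = 3 × 22 + 4 = 70
s(3) = 3 × 70 + 4 = 214
s(4) = 3 × 214 + 4 = 646
s(5) = 3 × 646 + 4 = 1942
s(6) = 3 × 1942 + 4 = 5830
s(7) = 3 × 5830 + 4 = 17494

17494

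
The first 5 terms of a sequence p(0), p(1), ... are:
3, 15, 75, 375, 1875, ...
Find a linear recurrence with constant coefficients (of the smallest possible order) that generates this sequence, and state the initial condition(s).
Look for the lowest-order linear relation among consecutive terms.
Observation: each term is 5× the previous.
Check at n=2: 5·15 = 75. ✓

p(n) = 5 × p(n-1), p(0) = 3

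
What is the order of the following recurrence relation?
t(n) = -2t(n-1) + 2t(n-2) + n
The order is the largest lag k for which t(n-k) appears. Here the deepest term is t(n-2) (the n term is non-homogeneous and does not affect the order), so the order is 2.

Order 2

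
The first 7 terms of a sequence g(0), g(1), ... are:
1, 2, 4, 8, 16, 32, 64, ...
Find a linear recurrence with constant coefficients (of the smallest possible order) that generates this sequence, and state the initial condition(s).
Look for the lowest-order linear relation among consecutive terms.
Observation: each term is 2× the previous.
Check at n=2: 2·2 = 4. ✓

g(n) = 2 × g(n-1), g(0) = 1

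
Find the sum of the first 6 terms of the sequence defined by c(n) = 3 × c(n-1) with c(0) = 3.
Computing the sequence terms: 3, 9, 27, 81, 243, 729
Adding these values together:

1092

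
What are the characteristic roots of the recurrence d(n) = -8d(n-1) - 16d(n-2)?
Substitute d(n) = rⁿ and divide through by rⁿ⁻²: r² + 8r + 16 = 0
Factor: (r + 4)² = 0, so r = -4 (double root).
General solution: d(n) = (A + Bn)·(-4)ⁿ

Characteristic: r² + 8r + 16 = 0, Roots: r = -4 (double root)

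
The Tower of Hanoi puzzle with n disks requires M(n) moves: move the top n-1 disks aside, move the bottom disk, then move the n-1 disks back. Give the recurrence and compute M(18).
Moving n disks = move the top n-1 disks aside (M(n-1) moves) + move the largest disk (1 move) + move the n-1 disks back on top (M(n-1) moves), so M(n) = 2M(n-1) + 1, with M(1) = 1 (a single disk takes one move).
First terms: 1, 3, 7, 15, 31, 63, … — each is one less than a power of 2. Indeed M(n) + 1 = 2(M(n-1) + 1) with M(1) + 1 = 2, so M(n) + 1 = 2ⁿ and M(n) = 2ⁿ - 1.
Hence M(18) = 2^18 - 1 = 262144 - 1 = 262143.

M(n) = 2M(n-1) + 1, M(1) = 1; M(18) = 262143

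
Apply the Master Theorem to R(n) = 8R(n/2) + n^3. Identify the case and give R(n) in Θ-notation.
Master Theorem template: R(n) = a·R(n/b) + f(n).
Here: a=8, b=2, f(n)=n^3
Compute log_b(a) = log_2(8) = 3.
f(n) = n^3 = Θ(n^3). Case 2: R(n) = Θ(n^3 log n).

Case 2: R(n) = Θ(n^3 log n)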